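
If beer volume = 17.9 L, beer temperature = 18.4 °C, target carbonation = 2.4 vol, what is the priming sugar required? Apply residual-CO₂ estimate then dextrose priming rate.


residual = 14.695·(0.01821 + 0.09011·e^(−0.04·T));  sugar = (target − residual)·4.0·V
residual = 14.695·(0.01821 + 0.09011·e^(−0.04·18.4)) = 0.9019
sugar = (2.4 − 0.9019)·4.0·17.9

107.2635 g


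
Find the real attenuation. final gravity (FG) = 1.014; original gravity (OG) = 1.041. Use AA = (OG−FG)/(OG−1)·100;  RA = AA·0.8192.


AA = (1.041 − 1.014)/(1.041 − 1)·100 = 65.8537
RA = 65.8537·0.8192

53.9473 %


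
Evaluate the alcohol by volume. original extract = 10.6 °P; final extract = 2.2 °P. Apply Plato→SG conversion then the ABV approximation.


SG = 259/(259 − P);  ABV = (OG − FG)·131.25
OG = 259/(259 − 10.6) = 1.0427
FG = 259/(259 − 2.2) = 1.0086
ABV = (1.0427 − 1.0086)·131.25

4.4764 % ABV


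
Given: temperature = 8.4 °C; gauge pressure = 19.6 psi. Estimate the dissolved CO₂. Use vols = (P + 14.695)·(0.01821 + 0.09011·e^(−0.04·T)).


vols = (19.6 + 14.695)·(0.01821 + 0.09011·e^(−0.04·8.4))

2.8329 volumes


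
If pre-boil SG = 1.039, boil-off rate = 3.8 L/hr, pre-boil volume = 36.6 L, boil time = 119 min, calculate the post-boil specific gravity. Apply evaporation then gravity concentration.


V_post = V_pre − rate·(t/60);  SG_post = 1 + (SG_pre−1)·V_pre/V_post
V_post = 36.6 − 3.8·(119/60) = 29.0633
SG_post = 1 + (1.039 − 1)·36.6/29.0633

1.0491


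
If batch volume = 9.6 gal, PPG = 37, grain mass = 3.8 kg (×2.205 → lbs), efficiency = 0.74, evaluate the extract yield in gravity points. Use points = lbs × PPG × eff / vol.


lbs = 3.8 × 2.205 = 8.3790
points = 8.3790 × 37 × 0.74 / 9.6

23.8976 points


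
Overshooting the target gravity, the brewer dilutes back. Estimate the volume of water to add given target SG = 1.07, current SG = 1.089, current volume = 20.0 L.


V_water = V·((SG_curr − 1)/(SG_target − 1) − 1)
V_water = 20.0·((1.089 − 1)/(1.07 − 1) − 1)

5.4286 L


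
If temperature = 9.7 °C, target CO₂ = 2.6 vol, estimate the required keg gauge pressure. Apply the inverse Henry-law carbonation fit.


psi = vols/(0.01821 + 0.09011·e^(−0.04·T)) − 14.695
psi = 2.6/(0.01821 + 0.09011·e^(−0.04·9.7)) − 14.695

18.0746 psi


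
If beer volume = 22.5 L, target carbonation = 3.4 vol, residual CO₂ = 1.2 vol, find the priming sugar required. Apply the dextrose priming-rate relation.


sugar = (target − residual)·4.0·V
sugar = (3.4 − 1.2)·4.0·22.5

198.0000 g


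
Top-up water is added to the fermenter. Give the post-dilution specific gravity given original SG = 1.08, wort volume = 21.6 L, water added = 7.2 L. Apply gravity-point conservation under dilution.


SG_new = 1 + (SG_old − 1)·V_old/(V_old + V_water)
pts = (1.08 − 1)·1000·21.6/(21.6 + 7.2) = 60.0000
SG_new = 1 + 60.0000/1000

1.0600


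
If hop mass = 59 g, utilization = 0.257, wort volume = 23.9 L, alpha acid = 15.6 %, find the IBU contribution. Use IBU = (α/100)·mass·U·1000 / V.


IBU = (15.6/100)·59·0.257·1000 / 23.9

98.9719 IBU


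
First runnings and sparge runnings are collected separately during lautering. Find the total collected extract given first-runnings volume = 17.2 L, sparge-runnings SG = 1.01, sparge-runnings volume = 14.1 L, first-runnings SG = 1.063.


total = Σ (SG_i − 1)·1000·V_i
first = (1.063 − 1)·1000·17.2 = 1083.6000
sparge = (1.01 − 1)·1000·14.1 = 141.0000
total = 1083.6000 + 141.0000

1224.6000 gravity·L


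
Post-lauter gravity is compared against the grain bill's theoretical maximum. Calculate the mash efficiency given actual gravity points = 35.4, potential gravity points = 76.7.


efficiency = actual / potential × 100
efficiency = 35.4 / 76.7 × 100

46.1538 %


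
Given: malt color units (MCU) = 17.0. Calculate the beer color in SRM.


SRM = 1.4922 · MCU^0.6859
SRM = 1.4922 · 17.0^0.6859

10.4182 SRM


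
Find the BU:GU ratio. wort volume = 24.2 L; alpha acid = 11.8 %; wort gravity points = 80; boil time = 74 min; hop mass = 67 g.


U = 1.65·0.000125^(GP/1000)·(1−e^(−0.04t))/4.15;  IBU = (α/100)·m·U·1000/V;  BU:GU = IBU/GP
U = 1.65·0.000125^(80/1000)·(1−e^(−0.04·74))/4.15 = 0.1837
IBU = (11.8/100)·67·0.1837·1000/24.2 = 60.0097
BU:GU = 60.0097/80

0.7501


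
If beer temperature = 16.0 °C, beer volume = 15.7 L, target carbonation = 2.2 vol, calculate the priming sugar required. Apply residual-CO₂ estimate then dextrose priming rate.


residual = 14.695·(0.01821 + 0.09011·e^(−0.04·T));  sugar = (target − residual)·4.0·V
residual = 14.695·(0.01821 + 0.09011·e^(−0.04·16.0)) = 0.9658
sugar = (2.2 − 0.9658)·4.0·15.7

77.5066 g


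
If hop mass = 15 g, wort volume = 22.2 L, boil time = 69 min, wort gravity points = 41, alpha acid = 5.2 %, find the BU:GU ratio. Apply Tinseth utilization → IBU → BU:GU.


U = 1.65·0.000125^(GP/1000)·(1−e^(−0.04t))/4.15;  IBU = (α/100)·m·U·1000/V;  BU:GU = IBU/GP
U = 1.65·0.000125^(41/1000)·(1−e^(−0.04·69))/4.15 = 0.2576
IBU = (5.2/100)·15·0.2576·1000/22.2 = 9.0522
BU:GU = 9.0522/41

0.2208


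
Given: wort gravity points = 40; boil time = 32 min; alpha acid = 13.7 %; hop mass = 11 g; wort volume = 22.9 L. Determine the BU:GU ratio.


U = 1.65·0.000125^(GP/1000)·(1−e^(−0.04t))/4.15;  IBU = (α/100)·m·U·1000/V;  BU:GU = IBU/GP
U = 1.65·0.000125^(40/1000)·(1−e^(−0.04·32))/4.15 = 0.2004
IBU = (13.7/100)·11·0.2004·1000/22.9 = 13.1857
BU:GU = 13.1857/40

0.3296


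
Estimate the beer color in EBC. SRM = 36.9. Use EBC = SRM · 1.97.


EBC = 36.9 · 1.97

72.6930 EBC


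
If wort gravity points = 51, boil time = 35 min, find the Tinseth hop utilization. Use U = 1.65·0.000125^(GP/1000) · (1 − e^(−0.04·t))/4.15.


bigness = 1.65·0.000125^(51/1000) = 1.0433
boil_factor = (1 − e^(−0.04·35))/4.15 = 0.1815
U = 1.0433 · 0.1815

0.1894


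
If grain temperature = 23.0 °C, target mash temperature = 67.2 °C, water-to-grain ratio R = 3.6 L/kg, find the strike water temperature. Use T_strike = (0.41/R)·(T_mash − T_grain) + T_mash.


T_strike = (0.41/3.6)·(67.2 − 23.0) + 67.2

72.2339 °C


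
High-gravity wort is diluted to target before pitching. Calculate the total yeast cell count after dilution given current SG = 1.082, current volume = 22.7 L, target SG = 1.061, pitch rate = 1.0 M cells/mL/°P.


V_w = V·((SG_c−1)/(SG_t−1)−1);  °P = 259 − 259/SG_t;  cells = rate·(V+V_w)·°P
V_w = 22.7·((1.082−1)/(1.061−1)−1) = 7.8148
V_final = 22.7 + 7.8148 = 30.5148
°P = 259 − 259/1.061 = 14.8907
cells = 1.0·30.5148·14.8907

454.3851 billion cells


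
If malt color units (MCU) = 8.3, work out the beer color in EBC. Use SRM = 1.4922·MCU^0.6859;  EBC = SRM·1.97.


SRM = 1.4922·8.3^0.6859 = 6.3712
EBC = 6.3712·1.97

12.5513 EBC


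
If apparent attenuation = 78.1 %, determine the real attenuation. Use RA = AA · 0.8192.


RA = 78.1 · 0.8192

63.9795 %


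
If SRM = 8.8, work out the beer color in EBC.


EBC = SRM · 1.97
EBC = 8.8 · 1.97

17.3360 EBC


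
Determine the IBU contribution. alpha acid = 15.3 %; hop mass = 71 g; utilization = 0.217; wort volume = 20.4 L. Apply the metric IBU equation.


IBU = (α/100)·mass·U·1000 / V
IBU = (15.3/100)·71·0.217·1000 / 20.4

115.5525 IBU


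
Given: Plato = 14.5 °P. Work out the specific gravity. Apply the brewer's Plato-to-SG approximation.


SG = 259/(259 − P)
SG = 259/(259 − 14.5)

1.0593


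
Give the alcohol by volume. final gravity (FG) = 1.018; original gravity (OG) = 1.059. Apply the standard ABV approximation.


ABV = (OG − FG) · 131.25
ABV = (1.059 − 1.018) · 131.25

5.3812 % ABV


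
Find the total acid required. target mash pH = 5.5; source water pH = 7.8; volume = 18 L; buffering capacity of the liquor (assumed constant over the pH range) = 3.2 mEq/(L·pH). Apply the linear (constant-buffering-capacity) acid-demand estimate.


acid = buffering capacity · (pH_source − pH_target) · V
acid = 3.2 · (7.8 − 5.5) · 18

132.4800 mEq


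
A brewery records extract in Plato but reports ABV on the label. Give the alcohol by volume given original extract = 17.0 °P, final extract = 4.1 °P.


SG = 259/(259 − P);  ABV = (OG − FG)·131.25
OG = 259/(259 − 17.0) = 1.0702
FG = 259/(259 − 4.1) = 1.0161
ABV = (1.0702 − 1.0161)·131.25

7.1089 % ABV


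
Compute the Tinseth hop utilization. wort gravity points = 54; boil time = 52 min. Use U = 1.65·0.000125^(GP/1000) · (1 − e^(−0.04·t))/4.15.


bigness = 1.65·0.000125^(54/1000) = 1.0156
boil_factor = (1 − e^(−0.04·52))/4.15 = 0.2109
U = 1.0156 · 0.2109

0.2141


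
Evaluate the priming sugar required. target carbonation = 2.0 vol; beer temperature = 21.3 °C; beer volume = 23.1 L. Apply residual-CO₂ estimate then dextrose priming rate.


residual = 14.695·(0.01821 + 0.09011·e^(−0.04·T));  sugar = (target − residual)·4.0·V
residual = 14.695·(0.01821 + 0.09011·e^(−0.04·21.3)) = 0.8324
sugar = (2.0 − 0.8324)·4.0·23.1

107.8831 g


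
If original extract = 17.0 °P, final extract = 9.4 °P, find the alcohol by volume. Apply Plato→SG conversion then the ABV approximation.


SG = 259/(259 − P);  ABV = (OG − FG)·131.25
OG = 259/(259 − 17.0) = 1.0702
FG = 259/(259 − 9.4) = 1.0377
ABV = (1.0702 − 1.0377)·131.25

4.2771 % ABV


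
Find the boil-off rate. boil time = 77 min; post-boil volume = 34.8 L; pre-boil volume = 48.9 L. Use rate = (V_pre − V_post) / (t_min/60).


rate = (48.9 − 34.8) / (77/60)

10.9870 L/hr


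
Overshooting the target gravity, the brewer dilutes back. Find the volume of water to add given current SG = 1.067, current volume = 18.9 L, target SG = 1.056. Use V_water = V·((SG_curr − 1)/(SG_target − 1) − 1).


V_water = 18.9·((1.067 − 1)/(1.056 − 1) − 1)

3.7125 L


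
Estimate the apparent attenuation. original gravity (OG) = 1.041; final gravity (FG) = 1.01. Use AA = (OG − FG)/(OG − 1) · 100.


AA = (1.041 − 1.01)/(1.041 − 1) · 100

75.6098 %


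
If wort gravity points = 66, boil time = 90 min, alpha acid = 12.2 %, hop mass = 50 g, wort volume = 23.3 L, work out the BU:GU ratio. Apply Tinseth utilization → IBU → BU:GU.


U = 1.65·0.000125^(GP/1000)·(1−e^(−0.04t))/4.15;  IBU = (α/100)·m·U·1000/V;  BU:GU = IBU/GP
U = 1.65·0.000125^(66/1000)·(1−e^(−0.04·90))/4.15 = 0.2137
IBU = (12.2/100)·50·0.2137·1000/23.3 = 55.9467
BU:GU = 55.9467/66

0.8477


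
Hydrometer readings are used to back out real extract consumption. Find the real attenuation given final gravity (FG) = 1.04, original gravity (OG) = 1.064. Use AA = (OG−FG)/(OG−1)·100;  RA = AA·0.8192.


AA = (1.064 − 1.04)/(1.064 − 1)·100 = 37.5000
RA = 37.5000·0.8192

30.7200 %


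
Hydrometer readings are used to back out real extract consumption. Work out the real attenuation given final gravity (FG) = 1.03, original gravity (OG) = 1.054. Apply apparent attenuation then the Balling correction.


AA = (OG−FG)/(OG−1)·100;  RA = AA·0.8192
AA = (1.054 − 1.03)/(1.054 − 1)·100 = 44.4444
RA = 44.4444·0.8192

36.4089 %


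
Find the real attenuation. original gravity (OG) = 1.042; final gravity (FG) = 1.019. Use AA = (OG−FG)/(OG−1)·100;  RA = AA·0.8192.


AA = (1.042 − 1.019)/(1.042 − 1)·100 = 54.7619
RA = 54.7619·0.8192

44.8610 %


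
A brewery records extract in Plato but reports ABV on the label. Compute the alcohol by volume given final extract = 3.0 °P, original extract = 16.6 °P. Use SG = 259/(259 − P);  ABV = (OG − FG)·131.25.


OG = 259/(259 − 16.6) = 1.0685
FG = 259/(259 − 3.0) = 1.0117
ABV = (1.0685 − 1.0117)·131.25

7.4502 % ABV


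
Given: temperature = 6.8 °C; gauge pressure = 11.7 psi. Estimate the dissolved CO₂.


vols = (P + 14.695)·(0.01821 + 0.09011·e^(−0.04·T))
vols = (11.7 + 14.695)·(0.01821 + 0.09011·e^(−0.04·6.8))

2.2927 volumes


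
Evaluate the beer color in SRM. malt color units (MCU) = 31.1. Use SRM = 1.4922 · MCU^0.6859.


SRM = 1.4922 · 31.1^0.6859

15.7656 SRM


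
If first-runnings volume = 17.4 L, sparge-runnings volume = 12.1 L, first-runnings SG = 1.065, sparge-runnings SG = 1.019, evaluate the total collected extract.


total = Σ (SG_i − 1)·1000·V_i
first = (1.065 − 1)·1000·17.4 = 1131.0000
sparge = (1.019 − 1)·1000·12.1 = 229.9000
total = 1131.0000 + 229.9000

1360.9000 gravity·L


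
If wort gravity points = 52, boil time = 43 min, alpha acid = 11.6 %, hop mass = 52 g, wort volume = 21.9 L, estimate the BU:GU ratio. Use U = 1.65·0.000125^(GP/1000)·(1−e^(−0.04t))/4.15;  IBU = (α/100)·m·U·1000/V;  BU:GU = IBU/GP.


U = 1.65·0.000125^(52/1000)·(1−e^(−0.04·43))/4.15 = 0.2045
IBU = (11.6/100)·52·0.2045·1000/21.9 = 56.3379
BU:GU = 56.3379/52

1.0834


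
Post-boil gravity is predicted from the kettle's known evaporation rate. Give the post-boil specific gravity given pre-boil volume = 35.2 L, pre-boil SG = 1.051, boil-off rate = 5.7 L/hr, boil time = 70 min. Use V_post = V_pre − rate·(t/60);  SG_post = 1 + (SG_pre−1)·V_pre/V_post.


V_post = 35.2 − 5.7·(70/60) = 28.5500
SG_post = 1 + (1.051 − 1)·35.2/28.5500

1.0629


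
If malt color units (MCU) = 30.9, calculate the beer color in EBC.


SRM = 1.4922·MCU^0.6859;  EBC = SRM·1.97
SRM = 1.4922·30.9^0.6859 = 15.6960
EBC = 15.6960·1.97

30.9212 EBC


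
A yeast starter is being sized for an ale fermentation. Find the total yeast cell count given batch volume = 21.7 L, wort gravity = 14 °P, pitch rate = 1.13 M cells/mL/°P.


cells (billions) = rate · V_L · °P
cells = 1.13 · 21.7 · 14

343.2940 billion cells


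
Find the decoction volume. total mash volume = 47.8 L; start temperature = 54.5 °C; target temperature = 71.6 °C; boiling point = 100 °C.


V_dec = V_total·(T_target − T_start)/(T_boil − T_start)
V_dec = 47.8·(71.6 − 54.5)/(100 − 54.5)

17.9644 L


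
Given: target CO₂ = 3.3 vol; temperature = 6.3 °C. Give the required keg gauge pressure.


psi = vols/(0.01821 + 0.09011·e^(−0.04·T)) − 14.695
psi = 3.3/(0.01821 + 0.09011·e^(−0.04·6.3)) − 14.695

22.6998 psi


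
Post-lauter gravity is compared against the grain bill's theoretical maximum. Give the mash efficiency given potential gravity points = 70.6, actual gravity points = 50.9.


efficiency = actual / potential × 100
efficiency = 50.9 / 70.6 × 100

72.0963 %


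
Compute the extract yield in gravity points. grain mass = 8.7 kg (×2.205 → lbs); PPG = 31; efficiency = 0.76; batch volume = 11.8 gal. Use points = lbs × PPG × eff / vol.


lbs = 8.7 × 2.205 = 19.1835
points = 19.1835 × 31 × 0.76 / 11.8

38.3020 points


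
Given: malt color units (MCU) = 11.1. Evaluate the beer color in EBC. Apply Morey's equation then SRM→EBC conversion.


SRM = 1.4922·MCU^0.6859;  EBC = SRM·1.97
SRM = 1.4922·11.1^0.6859 = 7.7770
EBC = 7.7770·1.97

15.3208 EBC


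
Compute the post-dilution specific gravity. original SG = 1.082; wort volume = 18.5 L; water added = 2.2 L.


SG_new = 1 + (SG_old − 1)·V_old/(V_old + V_water)
pts = (1.082 − 1)·1000·18.5/(18.5 + 2.2) = 73.2850
SG_new = 1 + 73.2850/1000

1.0733


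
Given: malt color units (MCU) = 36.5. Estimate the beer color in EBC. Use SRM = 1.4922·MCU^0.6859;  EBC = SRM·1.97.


SRM = 1.4922·36.5^0.6859 = 17.5956
EBC = 17.5956·1.97

34.6633 EBC


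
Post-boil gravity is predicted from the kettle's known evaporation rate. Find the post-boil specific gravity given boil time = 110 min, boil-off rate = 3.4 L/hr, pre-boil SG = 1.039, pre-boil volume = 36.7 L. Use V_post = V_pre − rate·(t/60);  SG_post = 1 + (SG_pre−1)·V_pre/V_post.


V_post = 36.7 − 3.4·(110/60) = 30.4667
SG_post = 1 + (1.039 − 1)·36.7/30.4667

1.0470


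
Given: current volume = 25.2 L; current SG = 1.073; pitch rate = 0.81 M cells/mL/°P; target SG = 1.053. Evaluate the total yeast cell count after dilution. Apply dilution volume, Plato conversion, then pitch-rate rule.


V_w = V·((SG_c−1)/(SG_t−1)−1);  °P = 259 − 259/SG_t;  cells = rate·(V+V_w)·°P
V_w = 25.2·((1.073−1)/(1.053−1)−1) = 9.5094
V_final = 25.2 + 9.5094 = 34.7094
°P = 259 − 259/1.053 = 13.0361
cells = 0.81·34.7094·13.0361

366.5049 billion cells


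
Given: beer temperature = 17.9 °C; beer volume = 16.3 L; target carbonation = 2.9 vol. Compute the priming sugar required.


residual = 14.695·(0.01821 + 0.09011·e^(−0.04·T));  sugar = (target − residual)·4.0·V
residual = 14.695·(0.01821 + 0.09011·e^(−0.04·17.9)) = 0.9147
sugar = (2.9 − 0.9147)·4.0·16.3

129.4402 g


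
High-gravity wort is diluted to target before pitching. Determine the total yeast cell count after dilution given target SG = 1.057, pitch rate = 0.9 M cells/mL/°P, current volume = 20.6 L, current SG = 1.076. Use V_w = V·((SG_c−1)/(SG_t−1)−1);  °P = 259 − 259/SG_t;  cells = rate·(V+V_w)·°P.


V_w = 20.6·((1.076−1)/(1.057−1)−1) = 6.8667
V_final = 20.6 + 6.8667 = 27.4667
°P = 259 − 259/1.057 = 13.9669
cells = 0.9·27.4667·13.9669

345.2615 billion cells


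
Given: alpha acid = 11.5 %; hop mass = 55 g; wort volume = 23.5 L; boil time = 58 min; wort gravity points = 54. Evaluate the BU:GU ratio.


U = 1.65·0.000125^(GP/1000)·(1−e^(−0.04t))/4.15;  IBU = (α/100)·m·U·1000/V;  BU:GU = IBU/GP
U = 1.65·0.000125^(54/1000)·(1−e^(−0.04·58))/4.15 = 0.2207
IBU = (11.5/100)·55·0.2207·1000/23.5 = 59.3932
BU:GU = 59.3932/54

1.0999


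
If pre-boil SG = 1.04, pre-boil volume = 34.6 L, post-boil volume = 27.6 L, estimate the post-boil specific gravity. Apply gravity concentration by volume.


SG_post = 1 + (SG_pre − 1)·V_pre/V_post
pts_pre = (1.04 − 1)·1000 = 40.0000
pts_post = 40.0000·34.6/27.6 = 50.1449
SG_post = 1 + 50.1449/1000

1.0501


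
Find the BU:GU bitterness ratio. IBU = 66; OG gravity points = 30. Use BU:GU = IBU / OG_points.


BU:GU = 66 / 30

2.2000


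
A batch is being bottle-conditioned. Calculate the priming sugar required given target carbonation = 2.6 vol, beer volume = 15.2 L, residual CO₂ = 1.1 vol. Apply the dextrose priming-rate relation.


sugar = (target − residual)·4.0·V
sugar = (2.6 − 1.1)·4.0·15.2

91.2000 g


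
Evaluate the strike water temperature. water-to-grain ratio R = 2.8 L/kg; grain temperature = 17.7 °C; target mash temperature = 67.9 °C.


T_strike = (0.41/R)·(T_mash − T_grain) + T_mash
T_strike = (0.41/2.8)·(67.9 − 17.7) + 67.9

75.2507 °C


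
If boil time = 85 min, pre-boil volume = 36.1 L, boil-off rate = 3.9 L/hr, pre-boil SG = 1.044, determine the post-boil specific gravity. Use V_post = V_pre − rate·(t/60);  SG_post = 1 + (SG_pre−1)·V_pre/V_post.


V_post = 36.1 − 3.9·(85/60) = 30.5750
SG_post = 1 + (1.044 − 1)·36.1/30.5750

1.0520


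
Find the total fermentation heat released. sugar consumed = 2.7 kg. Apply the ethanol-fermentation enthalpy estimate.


Q = m_sugar · 590 kJ/kg
Q = 2.7 · 590

1593.0000 kJ


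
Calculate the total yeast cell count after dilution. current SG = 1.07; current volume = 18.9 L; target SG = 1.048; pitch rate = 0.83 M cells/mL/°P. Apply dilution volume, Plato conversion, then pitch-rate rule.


V_w = V·((SG_c−1)/(SG_t−1)−1);  °P = 259 − 259/SG_t;  cells = rate·(V+V_w)·°P
V_w = 18.9·((1.07−1)/(1.048−1)−1) = 8.6625
V_final = 18.9 + 8.6625 = 27.5625
°P = 259 − 259/1.048 = 11.8626
cells = 0.83·27.5625·11.8626

271.3791 billion cells


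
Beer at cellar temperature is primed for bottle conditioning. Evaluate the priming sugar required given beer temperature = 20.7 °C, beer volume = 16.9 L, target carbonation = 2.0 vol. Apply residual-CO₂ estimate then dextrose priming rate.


residual = 14.695·(0.01821 + 0.09011·e^(−0.04·T));  sugar = (target − residual)·4.0·V
residual = 14.695·(0.01821 + 0.09011·e^(−0.04·20.7)) = 0.8462
sugar = (2.0 − 0.8462)·4.0·16.9

78.0000 g


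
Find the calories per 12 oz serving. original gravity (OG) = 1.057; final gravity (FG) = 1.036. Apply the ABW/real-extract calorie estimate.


ABW = (OG−FG)·131.25·0.79/FG;  °P = 259 − 259/SG (for OG→OE and FG→AE);  RE = 0.1808·OE + 0.8192·AE;  Cal = (6.9·ABW + 4·(RE−0.1))·FG·3.55
ABW = (1.057 − 1.036)·131.25·0.79/1.036 = 2.1018
OE = 259 − 259/1.057 = 13.9669 °P
AE = 259 − 259/1.036 = 9.0000 °P
RE = 0.1808·13.9669 + 0.8192·9.0000 = 9.8980 °P
Cal = (6.9·2.1018 + 4·(9.8980−0.1))·1.036·3.55

197.4769 kcal


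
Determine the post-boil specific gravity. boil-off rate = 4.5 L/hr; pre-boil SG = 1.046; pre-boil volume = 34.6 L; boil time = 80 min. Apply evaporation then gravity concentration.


V_post = V_pre − rate·(t/60);  SG_post = 1 + (SG_pre−1)·V_pre/V_post
V_post = 34.6 − 4.5·(80/60) = 28.6000
SG_post = 1 + (1.046 − 1)·34.6/28.6000

1.0557


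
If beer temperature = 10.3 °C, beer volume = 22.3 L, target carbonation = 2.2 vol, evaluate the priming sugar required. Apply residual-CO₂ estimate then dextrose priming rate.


residual = 14.695·(0.01821 + 0.09011·e^(−0.04·T));  sugar = (target − residual)·4.0·V
residual = 14.695·(0.01821 + 0.09011·e^(−0.04·10.3)) = 1.1446
sugar = (2.2 − 1.1446)·4.0·22.3

94.1396 g


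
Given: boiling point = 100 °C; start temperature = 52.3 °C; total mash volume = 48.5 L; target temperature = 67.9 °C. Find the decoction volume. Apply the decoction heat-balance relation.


V_dec = V_total·(T_target − T_start)/(T_boil − T_start)
V_dec = 48.5·(67.9 − 52.3)/(100 − 52.3)

15.8616 L


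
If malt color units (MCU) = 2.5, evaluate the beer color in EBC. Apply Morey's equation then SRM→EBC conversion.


SRM = 1.4922·MCU^0.6859;  EBC = SRM·1.97
SRM = 1.4922·2.5^0.6859 = 2.7975
EBC = 2.7975·1.97

5.5111 EBC


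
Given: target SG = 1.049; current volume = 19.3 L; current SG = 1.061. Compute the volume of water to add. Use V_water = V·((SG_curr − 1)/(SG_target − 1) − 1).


V_water = 19.3·((1.061 − 1)/(1.049 − 1) − 1)

4.7265 L


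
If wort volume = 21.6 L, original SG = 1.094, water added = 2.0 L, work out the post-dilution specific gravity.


SG_new = 1 + (SG_old − 1)·V_old/(V_old + V_water)
pts = (1.094 − 1)·1000·21.6/(21.6 + 2.0) = 86.0339
SG_new = 1 + 86.0339/1000

1.0860


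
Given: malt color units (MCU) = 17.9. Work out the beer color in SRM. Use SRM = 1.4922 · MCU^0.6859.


SRM = 1.4922 · 17.9^0.6859

10.7934 SRM


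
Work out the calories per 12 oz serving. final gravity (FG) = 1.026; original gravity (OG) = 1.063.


ABW = (OG−FG)·131.25·0.79/FG;  °P = 259 − 259/SG (for OG→OE and FG→AE);  RE = 0.1808·OE + 0.8192·AE;  Cal = (6.9·ABW + 4·(RE−0.1))·FG·3.55
ABW = (1.063 − 1.026)·131.25·0.79/1.026 = 3.7392
OE = 259 − 259/1.063 = 15.3500 °P
AE = 259 − 259/1.026 = 6.5634 °P
RE = 0.1808·15.3500 + 0.8192·6.5634 = 8.1520 °P
Cal = (6.9·3.7392 + 4·(8.1520−0.1))·1.026·3.55

211.2843 kcal


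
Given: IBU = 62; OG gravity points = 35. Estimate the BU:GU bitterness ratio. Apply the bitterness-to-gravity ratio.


BU:GU = IBU / OG_points
BU:GU = 62 / 35

1.7714


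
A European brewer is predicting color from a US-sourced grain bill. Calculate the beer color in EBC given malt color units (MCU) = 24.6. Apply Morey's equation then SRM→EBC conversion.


SRM = 1.4922·MCU^0.6859;  EBC = SRM·1.97
SRM = 1.4922·24.6^0.6859 = 13.4236
EBC = 13.4236·1.97

26.4445 EBC


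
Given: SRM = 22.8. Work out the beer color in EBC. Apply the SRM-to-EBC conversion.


EBC = SRM · 1.97
EBC = 22.8 · 1.97

44.9160 EBC


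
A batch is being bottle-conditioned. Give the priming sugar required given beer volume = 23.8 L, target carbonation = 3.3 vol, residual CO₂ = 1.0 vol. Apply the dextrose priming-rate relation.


sugar = (target − residual)·4.0·V
sugar = (3.3 − 1.0)·4.0·23.8

218.9600 g


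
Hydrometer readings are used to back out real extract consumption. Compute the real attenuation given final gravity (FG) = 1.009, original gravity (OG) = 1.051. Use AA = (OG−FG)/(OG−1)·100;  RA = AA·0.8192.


AA = (1.051 − 1.009)/(1.051 − 1)·100 = 82.3529
RA = 82.3529·0.8192

67.4635 %


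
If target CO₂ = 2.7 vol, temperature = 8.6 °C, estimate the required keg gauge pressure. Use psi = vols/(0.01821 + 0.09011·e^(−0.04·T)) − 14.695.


psi = 2.7/(0.01821 + 0.09011·e^(−0.04·8.6)) − 14.695

18.1951 psi


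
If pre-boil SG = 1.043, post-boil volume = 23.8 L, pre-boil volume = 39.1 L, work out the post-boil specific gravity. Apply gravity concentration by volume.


SG_post = 1 + (SG_pre − 1)·V_pre/V_post
pts_pre = (1.043 − 1)·1000 = 43.0000
pts_post = 43.0000·39.1/23.8 = 70.6429
SG_post = 1 + 70.6429/1000

1.0706


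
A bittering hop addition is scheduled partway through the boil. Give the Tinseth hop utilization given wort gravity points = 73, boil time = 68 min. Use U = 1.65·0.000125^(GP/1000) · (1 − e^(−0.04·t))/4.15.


bigness = 1.65·0.000125^(73/1000) = 0.8562
boil_factor = (1 − e^(−0.04·68))/4.15 = 0.2251
U = 0.8562 · 0.2251

0.1927


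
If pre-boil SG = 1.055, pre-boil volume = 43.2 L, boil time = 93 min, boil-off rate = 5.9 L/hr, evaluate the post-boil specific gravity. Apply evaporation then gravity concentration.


V_post = V_pre − rate·(t/60);  SG_post = 1 + (SG_pre−1)·V_pre/V_post
V_post = 43.2 − 5.9·(93/60) = 34.0550
SG_post = 1 + (1.055 − 1)·43.2/34.0550

1.0698


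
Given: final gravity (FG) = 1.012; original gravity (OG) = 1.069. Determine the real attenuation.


AA = (OG−FG)/(OG−1)·100;  RA = AA·0.8192
AA = (1.069 − 1.012)/(1.069 − 1)·100 = 82.6087
RA = 82.6087·0.8192

67.6730 %


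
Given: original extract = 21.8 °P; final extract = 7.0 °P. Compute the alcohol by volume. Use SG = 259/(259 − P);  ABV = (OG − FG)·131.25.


OG = 259/(259 − 21.8) = 1.0919
FG = 259/(259 − 7.0) = 1.0278
ABV = (1.0919 − 1.0278)·131.25

8.4168 % ABV


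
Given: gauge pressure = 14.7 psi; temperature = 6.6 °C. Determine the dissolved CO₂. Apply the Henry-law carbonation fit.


vols = (P + 14.695)·(0.01821 + 0.09011·e^(−0.04·T))
vols = (14.7 + 14.695)·(0.01821 + 0.09011·e^(−0.04·6.6))

2.5695 volumes


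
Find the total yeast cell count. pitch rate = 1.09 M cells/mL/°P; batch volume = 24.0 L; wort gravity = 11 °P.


cells (billions) = rate · V_L · °P
cells = 1.09 · 24.0 · 11

287.7600 billion cells


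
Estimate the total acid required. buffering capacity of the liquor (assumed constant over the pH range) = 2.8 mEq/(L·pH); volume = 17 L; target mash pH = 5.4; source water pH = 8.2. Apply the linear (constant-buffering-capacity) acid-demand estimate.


acid = buffering capacity · (pH_source − pH_target) · V
acid = 2.8 · (8.2 − 5.4) · 17

133.2800 mEq


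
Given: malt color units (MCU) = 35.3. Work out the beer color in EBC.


SRM = 1.4922·MCU^0.6859;  EBC = SRM·1.97
SRM = 1.4922·35.3^0.6859 = 17.1967
EBC = 17.1967·1.97

33.8775 EBC


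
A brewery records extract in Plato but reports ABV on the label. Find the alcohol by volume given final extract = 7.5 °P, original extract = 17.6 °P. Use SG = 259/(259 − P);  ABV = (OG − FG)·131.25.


OG = 259/(259 − 17.6) = 1.0729
FG = 259/(259 − 7.5) = 1.0298
ABV = (1.0729 − 1.0298)·131.25

5.6552 % ABV


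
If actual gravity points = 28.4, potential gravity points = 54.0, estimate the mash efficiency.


efficiency = actual / potential × 100
efficiency = 28.4 / 54.0 × 100

52.5926 %


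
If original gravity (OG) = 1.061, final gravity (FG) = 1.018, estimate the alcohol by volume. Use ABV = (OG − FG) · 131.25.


ABV = (1.061 − 1.018) · 131.25

5.6437 % ABV


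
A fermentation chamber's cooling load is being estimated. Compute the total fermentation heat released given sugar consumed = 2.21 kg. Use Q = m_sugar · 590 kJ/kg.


Q = 2.21 · 590

1303.9000 kJ


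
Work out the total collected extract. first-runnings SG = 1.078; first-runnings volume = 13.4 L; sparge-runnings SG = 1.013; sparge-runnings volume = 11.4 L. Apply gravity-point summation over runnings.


total = Σ (SG_i − 1)·1000·V_i
first = (1.078 − 1)·1000·13.4 = 1045.2000
sparge = (1.013 − 1)·1000·11.4 = 148.2000
total = 1045.2000 + 148.2000

1193.4000 gravity·L


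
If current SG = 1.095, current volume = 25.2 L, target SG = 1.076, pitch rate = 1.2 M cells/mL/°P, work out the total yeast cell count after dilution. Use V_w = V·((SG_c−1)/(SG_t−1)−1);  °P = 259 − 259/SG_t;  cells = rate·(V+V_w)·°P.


V_w = 25.2·((1.095−1)/(1.076−1)−1) = 6.3000
V_final = 25.2 + 6.3000 = 31.5000
°P = 259 − 259/1.076 = 18.2937
cells = 1.2·31.5000·18.2937

691.5011 billion cells


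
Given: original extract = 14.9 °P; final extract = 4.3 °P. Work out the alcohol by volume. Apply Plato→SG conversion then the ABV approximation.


SG = 259/(259 − P);  ABV = (OG − FG)·131.25
OG = 259/(259 − 14.9) = 1.0610
FG = 259/(259 − 4.3) = 1.0169
ABV = (1.0610 − 1.0169)·131.25

5.7957 % ABV


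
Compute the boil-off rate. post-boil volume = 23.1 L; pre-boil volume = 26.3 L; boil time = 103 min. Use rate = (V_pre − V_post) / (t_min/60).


rate = (26.3 − 23.1) / (103/60)

1.8641 L/hr


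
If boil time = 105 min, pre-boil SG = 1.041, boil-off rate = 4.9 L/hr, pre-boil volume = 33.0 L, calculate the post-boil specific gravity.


V_post = V_pre − rate·(t/60);  SG_post = 1 + (SG_pre−1)·V_pre/V_post
V_post = 33.0 − 4.9·(105/60) = 24.4250
SG_post = 1 + (1.041 − 1)·33.0/24.4250

1.0554


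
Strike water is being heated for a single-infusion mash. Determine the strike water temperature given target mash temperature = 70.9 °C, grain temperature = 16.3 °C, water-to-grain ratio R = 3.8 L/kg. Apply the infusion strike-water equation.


T_strike = (0.41/R)·(T_mash − T_grain) + T_mash
T_strike = (0.41/3.8)·(70.9 − 16.3) + 70.9

76.7911 °C


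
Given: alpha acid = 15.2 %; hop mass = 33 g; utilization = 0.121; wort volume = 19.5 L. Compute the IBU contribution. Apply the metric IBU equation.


IBU = (α/100)·mass·U·1000 / V
IBU = (15.2/100)·33·0.121·1000 / 19.5

31.1249 IBU


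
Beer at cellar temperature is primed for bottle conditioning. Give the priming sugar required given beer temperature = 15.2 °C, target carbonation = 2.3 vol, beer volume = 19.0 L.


residual = 14.695·(0.01821 + 0.09011·e^(−0.04·T));  sugar = (target − residual)·4.0·V
residual = 14.695·(0.01821 + 0.09011·e^(−0.04·15.2)) = 0.9885
sugar = (2.3 − 0.9885)·4.0·19.0

99.6722 g


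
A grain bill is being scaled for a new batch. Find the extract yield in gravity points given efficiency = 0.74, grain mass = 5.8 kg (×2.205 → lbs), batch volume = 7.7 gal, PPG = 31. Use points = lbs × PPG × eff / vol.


lbs = 5.8 × 2.205 = 12.7890
points = 12.7890 × 31 × 0.74 / 7.7

38.1013 points


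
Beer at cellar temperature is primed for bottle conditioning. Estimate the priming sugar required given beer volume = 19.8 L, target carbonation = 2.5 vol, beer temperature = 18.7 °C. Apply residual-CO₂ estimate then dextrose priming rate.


residual = 14.695·(0.01821 + 0.09011·e^(−0.04·T));  sugar = (target − residual)·4.0·V
residual = 14.695·(0.01821 + 0.09011·e^(−0.04·18.7)) = 0.8943
sugar = (2.5 − 0.8943)·4.0·19.8

127.1683 g


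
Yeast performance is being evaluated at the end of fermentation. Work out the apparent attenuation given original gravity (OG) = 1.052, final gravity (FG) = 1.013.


AA = (OG − FG)/(OG − 1) · 100
AA = (1.052 − 1.013)/(1.052 − 1) · 100

75.0000 %


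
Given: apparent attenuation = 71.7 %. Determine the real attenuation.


RA = AA · 0.8192
RA = 71.7 · 0.8192

58.7366 %


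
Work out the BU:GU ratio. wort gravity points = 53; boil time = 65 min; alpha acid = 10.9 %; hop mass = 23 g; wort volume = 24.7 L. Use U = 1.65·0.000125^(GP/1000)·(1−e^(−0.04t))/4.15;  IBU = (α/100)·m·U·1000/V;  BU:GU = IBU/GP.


U = 1.65·0.000125^(53/1000)·(1−e^(−0.04·65))/4.15 = 0.2286
IBU = (10.9/100)·23·0.2286·1000/24.7 = 23.2013
BU:GU = 23.2013/53

0.4378


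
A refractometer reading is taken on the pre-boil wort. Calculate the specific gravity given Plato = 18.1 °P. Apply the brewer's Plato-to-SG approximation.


SG = 259/(259 − P)
SG = 259/(259 − 18.1)

1.0751


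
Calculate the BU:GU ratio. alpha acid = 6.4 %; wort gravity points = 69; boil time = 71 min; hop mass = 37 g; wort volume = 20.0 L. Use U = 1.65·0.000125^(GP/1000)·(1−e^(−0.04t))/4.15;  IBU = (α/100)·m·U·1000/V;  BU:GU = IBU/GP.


U = 1.65·0.000125^(69/1000)·(1−e^(−0.04·71))/4.15 = 0.2014
IBU = (6.4/100)·37·0.2014·1000/20.0 = 23.8412
BU:GU = 23.8412/69

0.3455


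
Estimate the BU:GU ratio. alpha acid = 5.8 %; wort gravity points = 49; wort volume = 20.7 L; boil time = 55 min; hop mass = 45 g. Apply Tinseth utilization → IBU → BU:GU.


U = 1.65·0.000125^(GP/1000)·(1−e^(−0.04t))/4.15;  IBU = (α/100)·m·U·1000/V;  BU:GU = IBU/GP
U = 1.65·0.000125^(49/1000)·(1−e^(−0.04·55))/4.15 = 0.2276
IBU = (5.8/100)·45·0.2276·1000/20.7 = 28.6981
BU:GU = 28.6981/49

0.5857


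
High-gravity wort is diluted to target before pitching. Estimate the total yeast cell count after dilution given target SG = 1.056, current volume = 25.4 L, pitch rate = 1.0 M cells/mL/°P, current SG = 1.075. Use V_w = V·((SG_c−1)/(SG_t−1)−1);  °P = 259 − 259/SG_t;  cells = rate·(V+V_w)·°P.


V_w = 25.4·((1.075−1)/(1.056−1)−1) = 8.6179
V_final = 25.4 + 8.6179 = 34.0179
°P = 259 − 259/1.056 = 13.7348
cells = 1.0·34.0179·13.7348

467.2301 billion cells


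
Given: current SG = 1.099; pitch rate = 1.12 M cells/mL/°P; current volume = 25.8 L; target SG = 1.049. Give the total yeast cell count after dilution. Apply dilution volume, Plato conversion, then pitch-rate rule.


V_w = V·((SG_c−1)/(SG_t−1)−1);  °P = 259 − 259/SG_t;  cells = rate·(V+V_w)·°P
V_w = 25.8·((1.099−1)/(1.049−1)−1) = 26.3265
V_final = 25.8 + 26.3265 = 52.1265
°P = 259 − 259/1.049 = 12.0982
cells = 1.12·52.1265·12.0982

706.3130 billion cells


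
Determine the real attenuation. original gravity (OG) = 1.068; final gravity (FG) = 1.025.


AA = (OG−FG)/(OG−1)·100;  RA = AA·0.8192
AA = (1.068 − 1.025)/(1.068 − 1)·100 = 63.2353
RA = 63.2353·0.8192

51.8024 %


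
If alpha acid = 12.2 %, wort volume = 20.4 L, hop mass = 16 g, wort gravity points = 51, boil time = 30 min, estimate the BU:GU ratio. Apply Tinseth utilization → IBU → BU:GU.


U = 1.65·0.000125^(GP/1000)·(1−e^(−0.04t))/4.15;  IBU = (α/100)·m·U·1000/V;  BU:GU = IBU/GP
U = 1.65·0.000125^(51/1000)·(1−e^(−0.04·30))/4.15 = 0.1757
IBU = (12.2/100)·16·0.1757·1000/20.4 = 16.8106
BU:GU = 16.8106/51

0.3296


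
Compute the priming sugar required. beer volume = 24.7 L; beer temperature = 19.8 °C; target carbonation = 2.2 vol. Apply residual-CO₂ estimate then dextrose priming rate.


residual = 14.695·(0.01821 + 0.09011·e^(−0.04·T));  sugar = (target − residual)·4.0·V
residual = 14.695·(0.01821 + 0.09011·e^(−0.04·19.8)) = 0.8674
sugar = (2.2 − 0.8674)·4.0·24.7

131.6647 g


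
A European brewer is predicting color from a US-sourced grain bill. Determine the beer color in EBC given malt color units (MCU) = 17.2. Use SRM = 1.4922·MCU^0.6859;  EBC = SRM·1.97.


SRM = 1.4922·17.2^0.6859 = 10.5021
EBC = 10.5021·1.97

20.6891 EBC


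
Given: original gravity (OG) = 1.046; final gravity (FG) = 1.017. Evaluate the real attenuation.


AA = (OG−FG)/(OG−1)·100;  RA = AA·0.8192
AA = (1.046 − 1.017)/(1.046 − 1)·100 = 63.0435
RA = 63.0435·0.8192

51.6452 %


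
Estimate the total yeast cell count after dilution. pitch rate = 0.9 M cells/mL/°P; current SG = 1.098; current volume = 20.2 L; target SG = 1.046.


V_w = V·((SG_c−1)/(SG_t−1)−1);  °P = 259 − 259/SG_t;  cells = rate·(V+V_w)·°P
V_w = 20.2·((1.098−1)/(1.046−1)−1) = 22.8348
V_final = 20.2 + 22.8348 = 43.0348
°P = 259 − 259/1.046 = 11.3901
cells = 0.9·43.0348·11.3901

441.1518 billion cells


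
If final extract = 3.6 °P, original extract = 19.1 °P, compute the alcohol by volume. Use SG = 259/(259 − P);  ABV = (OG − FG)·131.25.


OG = 259/(259 − 19.1) = 1.0796
FG = 259/(259 − 3.6) = 1.0141
ABV = (1.0796 − 1.0141)·131.25

8.5996 % ABV


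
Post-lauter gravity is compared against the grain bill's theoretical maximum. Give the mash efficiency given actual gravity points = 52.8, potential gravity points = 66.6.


efficiency = actual / potential × 100
efficiency = 52.8 / 66.6 × 100

79.2793 %


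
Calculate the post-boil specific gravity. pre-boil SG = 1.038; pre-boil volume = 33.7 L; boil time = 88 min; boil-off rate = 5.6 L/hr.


V_post = V_pre − rate·(t/60);  SG_post = 1 + (SG_pre−1)·V_pre/V_post
V_post = 33.7 − 5.6·(88/60) = 25.4867
SG_post = 1 + (1.038 − 1)·33.7/25.4867

1.0502


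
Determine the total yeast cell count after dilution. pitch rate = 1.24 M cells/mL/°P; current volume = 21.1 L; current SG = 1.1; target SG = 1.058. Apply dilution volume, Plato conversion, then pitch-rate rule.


V_w = V·((SG_c−1)/(SG_t−1)−1);  °P = 259 − 259/SG_t;  cells = rate·(V+V_w)·°P
V_w = 21.1·((1.1−1)/(1.058−1)−1) = 15.2793
V_final = 21.1 + 15.2793 = 36.3793
°P = 259 − 259/1.058 = 14.1985
cells = 1.24·36.3793·14.1985

640.4987 billion cells


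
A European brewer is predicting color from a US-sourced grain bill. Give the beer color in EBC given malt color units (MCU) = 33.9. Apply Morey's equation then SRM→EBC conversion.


SRM = 1.4922·MCU^0.6859;  EBC = SRM·1.97
SRM = 1.4922·33.9^0.6859 = 16.7260
EBC = 16.7260·1.97

32.9501 EBC


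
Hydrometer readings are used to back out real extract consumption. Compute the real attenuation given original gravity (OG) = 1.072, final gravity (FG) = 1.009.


AA = (OG−FG)/(OG−1)·100;  RA = AA·0.8192
AA = (1.072 − 1.009)/(1.072 − 1)·100 = 87.5000
RA = 87.5000·0.8192

71.6800 %


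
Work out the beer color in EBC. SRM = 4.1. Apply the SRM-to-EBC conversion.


EBC = SRM · 1.97
EBC = 4.1 · 1.97

8.0770 EBC


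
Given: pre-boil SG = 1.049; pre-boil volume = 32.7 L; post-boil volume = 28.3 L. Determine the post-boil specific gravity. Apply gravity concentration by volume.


SG_post = 1 + (SG_pre − 1)·V_pre/V_post
pts_pre = (1.049 − 1)·1000 = 49.0000
pts_post = 49.0000·32.7/28.3 = 56.6184
SG_post = 1 + 56.6184/1000

1.0566


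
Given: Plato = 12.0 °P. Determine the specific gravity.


SG = 259/(259 − P)
SG = 259/(259 − 12.0)

1.0486


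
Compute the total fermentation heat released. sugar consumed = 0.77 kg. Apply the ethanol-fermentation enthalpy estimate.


Q = m_sugar · 590 kJ/kg
Q = 0.77 · 590

454.3000 kJ


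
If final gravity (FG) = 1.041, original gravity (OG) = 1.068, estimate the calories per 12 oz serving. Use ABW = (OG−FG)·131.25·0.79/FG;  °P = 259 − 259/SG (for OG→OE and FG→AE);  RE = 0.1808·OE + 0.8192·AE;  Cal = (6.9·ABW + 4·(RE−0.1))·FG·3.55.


ABW = (1.068 − 1.041)·131.25·0.79/1.041 = 2.6893
OE = 259 − 259/1.068 = 16.4906 °P
AE = 259 − 259/1.041 = 10.2008 °P
RE = 0.1808·16.4906 + 0.8192·10.2008 = 11.3380 °P
Cal = (6.9·2.6893 + 4·(11.3380−0.1))·1.041·3.55

234.6973 kcal


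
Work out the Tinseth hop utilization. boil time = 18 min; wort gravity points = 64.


U = 1.65·0.000125^(GP/1000) · (1 − e^(−0.04·t))/4.15
bigness = 1.65·0.000125^(64/1000) = 0.9283
boil_factor = (1 − e^(−0.04·18))/4.15 = 0.1237
U = 0.9283 · 0.1237

0.1148
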